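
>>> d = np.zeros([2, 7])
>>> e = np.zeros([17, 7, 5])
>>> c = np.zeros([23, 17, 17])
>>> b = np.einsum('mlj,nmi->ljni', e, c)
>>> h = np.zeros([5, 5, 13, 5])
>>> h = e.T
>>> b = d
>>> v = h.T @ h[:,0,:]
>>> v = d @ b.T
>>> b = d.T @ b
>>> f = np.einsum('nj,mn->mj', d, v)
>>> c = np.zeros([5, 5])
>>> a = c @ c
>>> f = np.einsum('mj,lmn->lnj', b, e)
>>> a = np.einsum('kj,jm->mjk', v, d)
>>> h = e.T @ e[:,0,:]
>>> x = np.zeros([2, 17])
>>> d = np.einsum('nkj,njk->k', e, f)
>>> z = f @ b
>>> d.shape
(7,)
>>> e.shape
(17, 7, 5)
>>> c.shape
(5, 5)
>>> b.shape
(7, 7)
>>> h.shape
(5, 7, 5)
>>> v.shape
(2, 2)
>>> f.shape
(17, 5, 7)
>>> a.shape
(7, 2, 2)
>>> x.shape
(2, 17)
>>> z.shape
(17, 5, 7)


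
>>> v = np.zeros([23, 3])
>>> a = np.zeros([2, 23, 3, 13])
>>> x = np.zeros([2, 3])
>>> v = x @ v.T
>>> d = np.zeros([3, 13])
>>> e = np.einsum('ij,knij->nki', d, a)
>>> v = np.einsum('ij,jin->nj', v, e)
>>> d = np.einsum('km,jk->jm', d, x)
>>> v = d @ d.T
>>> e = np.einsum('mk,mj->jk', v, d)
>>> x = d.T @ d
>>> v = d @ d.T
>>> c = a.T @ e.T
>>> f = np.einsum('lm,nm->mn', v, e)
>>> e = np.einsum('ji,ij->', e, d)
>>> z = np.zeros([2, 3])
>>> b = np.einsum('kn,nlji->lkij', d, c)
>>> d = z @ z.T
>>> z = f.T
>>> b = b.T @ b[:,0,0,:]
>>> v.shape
(2, 2)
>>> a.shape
(2, 23, 3, 13)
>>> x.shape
(13, 13)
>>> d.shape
(2, 2)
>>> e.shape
()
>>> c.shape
(13, 3, 23, 13)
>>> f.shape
(2, 13)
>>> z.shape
(13, 2)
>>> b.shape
(23, 13, 2, 23)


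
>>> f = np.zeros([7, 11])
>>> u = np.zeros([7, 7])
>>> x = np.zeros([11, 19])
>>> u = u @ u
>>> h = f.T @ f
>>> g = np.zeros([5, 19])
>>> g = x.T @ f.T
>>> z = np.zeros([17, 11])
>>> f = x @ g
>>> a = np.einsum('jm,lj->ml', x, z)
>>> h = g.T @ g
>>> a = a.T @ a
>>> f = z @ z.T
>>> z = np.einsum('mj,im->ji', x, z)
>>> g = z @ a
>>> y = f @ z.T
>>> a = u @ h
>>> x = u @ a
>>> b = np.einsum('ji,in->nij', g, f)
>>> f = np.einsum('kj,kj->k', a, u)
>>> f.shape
(7,)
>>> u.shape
(7, 7)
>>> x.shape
(7, 7)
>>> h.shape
(7, 7)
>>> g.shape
(19, 17)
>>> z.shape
(19, 17)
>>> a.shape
(7, 7)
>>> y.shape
(17, 19)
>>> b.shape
(17, 17, 19)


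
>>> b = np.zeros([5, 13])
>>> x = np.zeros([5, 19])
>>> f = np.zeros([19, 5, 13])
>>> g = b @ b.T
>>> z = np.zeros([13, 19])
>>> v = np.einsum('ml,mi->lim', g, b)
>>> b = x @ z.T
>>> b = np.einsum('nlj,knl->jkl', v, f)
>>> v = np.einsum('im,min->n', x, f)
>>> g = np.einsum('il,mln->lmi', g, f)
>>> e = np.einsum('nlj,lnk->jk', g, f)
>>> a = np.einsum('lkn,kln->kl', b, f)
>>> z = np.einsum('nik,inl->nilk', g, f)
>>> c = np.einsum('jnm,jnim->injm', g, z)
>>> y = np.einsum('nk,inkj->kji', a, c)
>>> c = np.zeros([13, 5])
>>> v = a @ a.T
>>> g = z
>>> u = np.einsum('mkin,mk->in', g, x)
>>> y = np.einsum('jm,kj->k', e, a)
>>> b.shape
(5, 19, 13)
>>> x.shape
(5, 19)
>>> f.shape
(19, 5, 13)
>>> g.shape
(5, 19, 13, 5)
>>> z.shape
(5, 19, 13, 5)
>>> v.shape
(19, 19)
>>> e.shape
(5, 13)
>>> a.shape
(19, 5)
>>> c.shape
(13, 5)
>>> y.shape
(19,)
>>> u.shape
(13, 5)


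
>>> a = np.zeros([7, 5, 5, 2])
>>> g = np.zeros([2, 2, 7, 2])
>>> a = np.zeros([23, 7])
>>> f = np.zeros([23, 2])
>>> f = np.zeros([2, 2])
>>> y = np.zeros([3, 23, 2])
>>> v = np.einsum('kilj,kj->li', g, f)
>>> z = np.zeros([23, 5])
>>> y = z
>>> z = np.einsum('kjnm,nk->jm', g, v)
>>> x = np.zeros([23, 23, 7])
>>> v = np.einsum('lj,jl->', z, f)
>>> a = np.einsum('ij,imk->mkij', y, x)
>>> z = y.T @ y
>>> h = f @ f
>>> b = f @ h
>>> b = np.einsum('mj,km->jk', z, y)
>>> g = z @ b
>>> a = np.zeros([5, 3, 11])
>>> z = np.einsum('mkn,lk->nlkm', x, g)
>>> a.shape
(5, 3, 11)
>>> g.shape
(5, 23)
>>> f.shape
(2, 2)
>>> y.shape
(23, 5)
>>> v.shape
()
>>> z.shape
(7, 5, 23, 23)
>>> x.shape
(23, 23, 7)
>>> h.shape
(2, 2)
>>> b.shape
(5, 23)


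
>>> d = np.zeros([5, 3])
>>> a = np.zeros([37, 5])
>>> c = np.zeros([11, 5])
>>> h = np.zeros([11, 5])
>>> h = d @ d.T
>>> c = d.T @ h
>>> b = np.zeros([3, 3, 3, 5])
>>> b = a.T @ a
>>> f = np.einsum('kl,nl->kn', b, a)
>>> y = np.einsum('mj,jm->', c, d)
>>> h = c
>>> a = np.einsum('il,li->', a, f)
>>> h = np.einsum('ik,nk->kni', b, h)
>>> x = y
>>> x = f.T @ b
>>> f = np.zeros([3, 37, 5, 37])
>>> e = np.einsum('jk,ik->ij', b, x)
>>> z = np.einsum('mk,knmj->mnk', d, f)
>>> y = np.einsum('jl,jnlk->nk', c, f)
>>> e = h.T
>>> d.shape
(5, 3)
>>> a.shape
()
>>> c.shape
(3, 5)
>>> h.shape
(5, 3, 5)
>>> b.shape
(5, 5)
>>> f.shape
(3, 37, 5, 37)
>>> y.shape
(37, 37)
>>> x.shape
(37, 5)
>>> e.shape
(5, 3, 5)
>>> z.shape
(5, 37, 3)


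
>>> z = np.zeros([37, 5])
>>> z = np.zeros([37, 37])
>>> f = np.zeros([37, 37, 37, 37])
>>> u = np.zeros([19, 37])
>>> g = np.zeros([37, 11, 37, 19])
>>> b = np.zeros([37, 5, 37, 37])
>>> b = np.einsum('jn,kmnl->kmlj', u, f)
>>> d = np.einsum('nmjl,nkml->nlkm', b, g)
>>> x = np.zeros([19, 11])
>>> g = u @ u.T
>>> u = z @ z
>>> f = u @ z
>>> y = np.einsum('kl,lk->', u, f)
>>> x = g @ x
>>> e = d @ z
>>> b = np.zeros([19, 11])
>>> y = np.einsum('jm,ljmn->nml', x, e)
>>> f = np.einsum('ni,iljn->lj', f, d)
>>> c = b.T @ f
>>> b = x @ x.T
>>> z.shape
(37, 37)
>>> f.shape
(19, 11)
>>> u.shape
(37, 37)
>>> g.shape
(19, 19)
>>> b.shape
(19, 19)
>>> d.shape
(37, 19, 11, 37)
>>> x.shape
(19, 11)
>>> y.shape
(37, 11, 37)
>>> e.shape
(37, 19, 11, 37)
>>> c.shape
(11, 11)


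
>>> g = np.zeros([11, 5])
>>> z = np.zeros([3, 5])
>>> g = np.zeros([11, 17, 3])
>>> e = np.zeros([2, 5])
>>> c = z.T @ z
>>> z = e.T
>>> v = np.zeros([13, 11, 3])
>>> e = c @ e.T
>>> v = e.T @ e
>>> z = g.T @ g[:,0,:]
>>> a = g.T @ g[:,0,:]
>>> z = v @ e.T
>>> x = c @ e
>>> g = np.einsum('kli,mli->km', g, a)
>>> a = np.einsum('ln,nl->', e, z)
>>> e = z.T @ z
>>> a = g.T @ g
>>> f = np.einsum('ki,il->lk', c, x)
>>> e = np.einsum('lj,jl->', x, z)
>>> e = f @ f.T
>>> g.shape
(11, 3)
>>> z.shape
(2, 5)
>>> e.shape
(2, 2)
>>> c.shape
(5, 5)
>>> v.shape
(2, 2)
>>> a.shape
(3, 3)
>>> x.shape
(5, 2)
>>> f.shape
(2, 5)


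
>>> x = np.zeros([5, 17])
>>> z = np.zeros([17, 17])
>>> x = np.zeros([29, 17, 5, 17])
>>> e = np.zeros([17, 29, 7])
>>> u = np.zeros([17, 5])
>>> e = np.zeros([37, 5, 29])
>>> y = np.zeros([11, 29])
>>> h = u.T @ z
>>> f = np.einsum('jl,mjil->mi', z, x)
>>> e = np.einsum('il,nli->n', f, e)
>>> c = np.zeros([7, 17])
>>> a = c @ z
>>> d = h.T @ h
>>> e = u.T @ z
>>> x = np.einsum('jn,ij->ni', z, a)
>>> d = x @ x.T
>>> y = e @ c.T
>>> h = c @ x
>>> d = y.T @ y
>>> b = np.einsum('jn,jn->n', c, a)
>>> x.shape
(17, 7)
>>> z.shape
(17, 17)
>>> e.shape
(5, 17)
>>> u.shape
(17, 5)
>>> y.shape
(5, 7)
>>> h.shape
(7, 7)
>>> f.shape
(29, 5)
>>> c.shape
(7, 17)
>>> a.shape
(7, 17)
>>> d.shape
(7, 7)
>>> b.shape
(17,)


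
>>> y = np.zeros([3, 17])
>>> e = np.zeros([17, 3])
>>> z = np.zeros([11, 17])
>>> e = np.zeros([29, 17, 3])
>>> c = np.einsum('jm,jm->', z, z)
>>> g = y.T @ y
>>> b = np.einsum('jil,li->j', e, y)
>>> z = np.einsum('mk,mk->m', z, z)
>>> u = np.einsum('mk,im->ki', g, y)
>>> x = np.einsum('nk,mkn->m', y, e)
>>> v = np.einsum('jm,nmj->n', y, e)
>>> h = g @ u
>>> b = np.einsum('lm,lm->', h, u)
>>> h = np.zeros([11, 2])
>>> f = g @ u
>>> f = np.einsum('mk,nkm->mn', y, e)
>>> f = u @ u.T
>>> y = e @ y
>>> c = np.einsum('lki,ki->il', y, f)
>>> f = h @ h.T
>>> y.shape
(29, 17, 17)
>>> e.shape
(29, 17, 3)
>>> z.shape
(11,)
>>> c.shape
(17, 29)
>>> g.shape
(17, 17)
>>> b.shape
()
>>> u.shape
(17, 3)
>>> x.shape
(29,)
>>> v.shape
(29,)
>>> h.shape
(11, 2)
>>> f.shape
(11, 11)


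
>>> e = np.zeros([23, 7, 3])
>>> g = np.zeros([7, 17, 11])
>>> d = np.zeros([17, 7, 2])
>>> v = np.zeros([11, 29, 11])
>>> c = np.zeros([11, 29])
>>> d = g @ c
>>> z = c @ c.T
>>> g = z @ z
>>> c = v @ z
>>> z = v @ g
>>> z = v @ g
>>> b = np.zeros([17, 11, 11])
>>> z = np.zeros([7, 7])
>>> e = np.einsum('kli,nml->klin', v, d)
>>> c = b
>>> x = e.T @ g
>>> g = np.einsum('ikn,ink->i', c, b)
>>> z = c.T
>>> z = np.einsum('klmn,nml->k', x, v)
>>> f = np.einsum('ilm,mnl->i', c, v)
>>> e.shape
(11, 29, 11, 7)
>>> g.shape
(17,)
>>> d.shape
(7, 17, 29)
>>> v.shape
(11, 29, 11)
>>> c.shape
(17, 11, 11)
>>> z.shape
(7,)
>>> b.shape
(17, 11, 11)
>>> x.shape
(7, 11, 29, 11)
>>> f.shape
(17,)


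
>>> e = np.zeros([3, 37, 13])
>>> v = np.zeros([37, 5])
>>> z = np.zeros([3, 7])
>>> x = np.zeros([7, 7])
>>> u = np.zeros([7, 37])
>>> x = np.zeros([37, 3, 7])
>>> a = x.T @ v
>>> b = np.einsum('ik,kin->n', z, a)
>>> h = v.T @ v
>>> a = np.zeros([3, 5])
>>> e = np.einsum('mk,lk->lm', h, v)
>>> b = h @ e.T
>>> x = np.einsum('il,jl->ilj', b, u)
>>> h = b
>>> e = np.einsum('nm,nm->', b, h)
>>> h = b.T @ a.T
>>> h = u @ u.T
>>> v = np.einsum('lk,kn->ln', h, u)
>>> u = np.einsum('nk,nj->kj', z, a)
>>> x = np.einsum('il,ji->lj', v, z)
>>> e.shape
()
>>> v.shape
(7, 37)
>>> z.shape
(3, 7)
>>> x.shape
(37, 3)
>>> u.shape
(7, 5)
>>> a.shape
(3, 5)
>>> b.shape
(5, 37)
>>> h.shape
(7, 7)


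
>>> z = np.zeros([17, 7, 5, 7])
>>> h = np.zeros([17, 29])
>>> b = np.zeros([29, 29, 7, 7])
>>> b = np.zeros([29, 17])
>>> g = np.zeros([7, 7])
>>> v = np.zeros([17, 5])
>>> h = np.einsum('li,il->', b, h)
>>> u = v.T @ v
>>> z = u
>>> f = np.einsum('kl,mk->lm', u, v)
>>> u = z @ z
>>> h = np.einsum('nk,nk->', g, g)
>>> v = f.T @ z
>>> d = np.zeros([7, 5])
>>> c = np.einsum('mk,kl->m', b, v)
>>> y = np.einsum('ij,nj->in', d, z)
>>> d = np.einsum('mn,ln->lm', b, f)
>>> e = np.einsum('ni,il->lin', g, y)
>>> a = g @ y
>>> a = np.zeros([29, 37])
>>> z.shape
(5, 5)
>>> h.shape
()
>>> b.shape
(29, 17)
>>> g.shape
(7, 7)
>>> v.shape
(17, 5)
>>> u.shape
(5, 5)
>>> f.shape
(5, 17)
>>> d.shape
(5, 29)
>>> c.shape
(29,)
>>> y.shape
(7, 5)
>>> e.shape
(5, 7, 7)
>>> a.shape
(29, 37)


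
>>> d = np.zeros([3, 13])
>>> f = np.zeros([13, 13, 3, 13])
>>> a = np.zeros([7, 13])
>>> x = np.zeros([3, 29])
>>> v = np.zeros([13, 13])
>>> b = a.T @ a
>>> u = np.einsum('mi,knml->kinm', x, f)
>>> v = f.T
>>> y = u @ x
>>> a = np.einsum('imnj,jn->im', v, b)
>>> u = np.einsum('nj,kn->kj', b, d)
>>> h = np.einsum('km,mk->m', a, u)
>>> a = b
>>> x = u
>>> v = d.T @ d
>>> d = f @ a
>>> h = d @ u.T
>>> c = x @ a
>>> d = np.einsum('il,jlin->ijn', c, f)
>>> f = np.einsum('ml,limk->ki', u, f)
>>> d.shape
(3, 13, 13)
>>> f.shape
(13, 13)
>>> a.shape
(13, 13)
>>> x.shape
(3, 13)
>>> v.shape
(13, 13)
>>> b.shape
(13, 13)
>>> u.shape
(3, 13)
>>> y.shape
(13, 29, 13, 29)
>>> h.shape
(13, 13, 3, 3)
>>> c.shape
(3, 13)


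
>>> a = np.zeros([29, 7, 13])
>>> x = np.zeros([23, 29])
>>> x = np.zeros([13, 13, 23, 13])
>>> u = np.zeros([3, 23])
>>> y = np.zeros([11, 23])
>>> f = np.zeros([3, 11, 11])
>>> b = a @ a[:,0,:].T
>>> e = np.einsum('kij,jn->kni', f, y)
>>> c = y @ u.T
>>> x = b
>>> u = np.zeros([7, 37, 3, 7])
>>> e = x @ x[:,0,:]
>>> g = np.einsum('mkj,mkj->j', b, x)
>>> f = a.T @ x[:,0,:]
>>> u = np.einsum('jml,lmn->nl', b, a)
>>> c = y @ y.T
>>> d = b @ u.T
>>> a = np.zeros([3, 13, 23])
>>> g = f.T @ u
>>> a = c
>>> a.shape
(11, 11)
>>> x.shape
(29, 7, 29)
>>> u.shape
(13, 29)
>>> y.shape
(11, 23)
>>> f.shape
(13, 7, 29)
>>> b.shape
(29, 7, 29)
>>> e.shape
(29, 7, 29)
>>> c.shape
(11, 11)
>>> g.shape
(29, 7, 29)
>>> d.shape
(29, 7, 13)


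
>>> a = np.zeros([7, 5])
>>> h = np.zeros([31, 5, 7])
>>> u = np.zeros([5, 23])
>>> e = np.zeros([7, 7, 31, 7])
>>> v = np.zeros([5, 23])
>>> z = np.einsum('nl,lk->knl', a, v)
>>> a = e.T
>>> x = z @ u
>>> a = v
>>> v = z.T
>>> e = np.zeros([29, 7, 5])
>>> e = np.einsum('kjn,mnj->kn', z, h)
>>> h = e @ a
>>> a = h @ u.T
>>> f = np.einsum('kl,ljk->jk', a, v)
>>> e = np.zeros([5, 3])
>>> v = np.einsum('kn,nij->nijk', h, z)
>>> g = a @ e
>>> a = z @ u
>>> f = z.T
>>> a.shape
(23, 7, 23)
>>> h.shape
(23, 23)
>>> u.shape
(5, 23)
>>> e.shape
(5, 3)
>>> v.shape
(23, 7, 5, 23)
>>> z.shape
(23, 7, 5)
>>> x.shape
(23, 7, 23)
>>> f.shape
(5, 7, 23)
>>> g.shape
(23, 3)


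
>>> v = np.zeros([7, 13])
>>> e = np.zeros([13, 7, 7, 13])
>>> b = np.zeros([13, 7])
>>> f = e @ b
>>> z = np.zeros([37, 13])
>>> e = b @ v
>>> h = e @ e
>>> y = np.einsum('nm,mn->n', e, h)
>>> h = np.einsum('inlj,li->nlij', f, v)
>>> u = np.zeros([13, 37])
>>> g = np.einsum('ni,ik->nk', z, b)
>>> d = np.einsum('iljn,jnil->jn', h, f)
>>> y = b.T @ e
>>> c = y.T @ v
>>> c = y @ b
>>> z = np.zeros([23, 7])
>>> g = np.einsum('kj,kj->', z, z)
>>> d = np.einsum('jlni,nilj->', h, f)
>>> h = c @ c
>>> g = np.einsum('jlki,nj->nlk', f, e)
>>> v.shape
(7, 13)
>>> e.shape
(13, 13)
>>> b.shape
(13, 7)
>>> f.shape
(13, 7, 7, 7)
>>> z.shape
(23, 7)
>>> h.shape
(7, 7)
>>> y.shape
(7, 13)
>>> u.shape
(13, 37)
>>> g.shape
(13, 7, 7)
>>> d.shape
()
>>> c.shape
(7, 7)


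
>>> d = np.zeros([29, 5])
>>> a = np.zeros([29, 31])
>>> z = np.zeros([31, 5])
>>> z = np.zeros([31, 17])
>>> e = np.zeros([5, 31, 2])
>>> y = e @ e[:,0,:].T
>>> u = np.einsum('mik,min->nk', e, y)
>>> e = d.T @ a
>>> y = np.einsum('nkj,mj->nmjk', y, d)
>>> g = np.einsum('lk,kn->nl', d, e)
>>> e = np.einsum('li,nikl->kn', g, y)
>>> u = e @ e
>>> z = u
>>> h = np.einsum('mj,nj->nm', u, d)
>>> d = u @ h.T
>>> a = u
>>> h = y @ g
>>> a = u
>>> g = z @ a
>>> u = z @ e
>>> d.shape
(5, 29)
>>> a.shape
(5, 5)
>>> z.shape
(5, 5)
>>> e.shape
(5, 5)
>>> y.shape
(5, 29, 5, 31)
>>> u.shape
(5, 5)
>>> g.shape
(5, 5)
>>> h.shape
(5, 29, 5, 29)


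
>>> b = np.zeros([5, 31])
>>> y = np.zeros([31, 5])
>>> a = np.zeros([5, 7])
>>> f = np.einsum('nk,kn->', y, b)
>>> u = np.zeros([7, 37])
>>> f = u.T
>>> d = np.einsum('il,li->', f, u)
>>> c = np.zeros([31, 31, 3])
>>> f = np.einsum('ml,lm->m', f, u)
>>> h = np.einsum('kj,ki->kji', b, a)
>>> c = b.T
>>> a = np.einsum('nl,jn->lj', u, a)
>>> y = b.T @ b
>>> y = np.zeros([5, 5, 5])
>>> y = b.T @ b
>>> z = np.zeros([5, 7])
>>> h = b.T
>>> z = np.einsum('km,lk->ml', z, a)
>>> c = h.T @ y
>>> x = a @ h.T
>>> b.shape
(5, 31)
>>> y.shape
(31, 31)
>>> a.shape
(37, 5)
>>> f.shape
(37,)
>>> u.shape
(7, 37)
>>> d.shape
()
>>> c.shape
(5, 31)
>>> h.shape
(31, 5)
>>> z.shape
(7, 37)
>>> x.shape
(37, 31)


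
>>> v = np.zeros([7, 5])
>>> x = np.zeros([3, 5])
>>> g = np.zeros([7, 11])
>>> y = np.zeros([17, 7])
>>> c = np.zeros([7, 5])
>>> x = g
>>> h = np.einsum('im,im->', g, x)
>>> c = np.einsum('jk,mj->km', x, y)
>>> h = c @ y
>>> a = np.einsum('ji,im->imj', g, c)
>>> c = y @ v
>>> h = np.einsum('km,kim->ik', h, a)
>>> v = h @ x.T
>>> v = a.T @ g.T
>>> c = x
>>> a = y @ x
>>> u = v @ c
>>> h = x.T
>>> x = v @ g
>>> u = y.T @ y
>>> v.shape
(7, 17, 7)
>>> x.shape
(7, 17, 11)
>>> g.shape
(7, 11)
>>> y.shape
(17, 7)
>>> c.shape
(7, 11)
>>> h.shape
(11, 7)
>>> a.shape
(17, 11)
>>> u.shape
(7, 7)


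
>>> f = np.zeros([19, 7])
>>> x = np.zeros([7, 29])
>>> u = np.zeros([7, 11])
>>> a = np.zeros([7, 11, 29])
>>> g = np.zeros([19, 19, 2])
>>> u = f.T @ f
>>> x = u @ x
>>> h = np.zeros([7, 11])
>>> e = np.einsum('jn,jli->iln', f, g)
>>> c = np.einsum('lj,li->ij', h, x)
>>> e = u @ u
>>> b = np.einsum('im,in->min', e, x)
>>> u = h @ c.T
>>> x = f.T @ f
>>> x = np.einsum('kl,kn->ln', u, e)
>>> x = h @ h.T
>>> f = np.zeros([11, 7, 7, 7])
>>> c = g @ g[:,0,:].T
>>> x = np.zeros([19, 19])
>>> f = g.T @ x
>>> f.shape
(2, 19, 19)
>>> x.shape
(19, 19)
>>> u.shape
(7, 29)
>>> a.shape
(7, 11, 29)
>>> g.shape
(19, 19, 2)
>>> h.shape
(7, 11)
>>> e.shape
(7, 7)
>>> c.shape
(19, 19, 19)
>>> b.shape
(7, 7, 29)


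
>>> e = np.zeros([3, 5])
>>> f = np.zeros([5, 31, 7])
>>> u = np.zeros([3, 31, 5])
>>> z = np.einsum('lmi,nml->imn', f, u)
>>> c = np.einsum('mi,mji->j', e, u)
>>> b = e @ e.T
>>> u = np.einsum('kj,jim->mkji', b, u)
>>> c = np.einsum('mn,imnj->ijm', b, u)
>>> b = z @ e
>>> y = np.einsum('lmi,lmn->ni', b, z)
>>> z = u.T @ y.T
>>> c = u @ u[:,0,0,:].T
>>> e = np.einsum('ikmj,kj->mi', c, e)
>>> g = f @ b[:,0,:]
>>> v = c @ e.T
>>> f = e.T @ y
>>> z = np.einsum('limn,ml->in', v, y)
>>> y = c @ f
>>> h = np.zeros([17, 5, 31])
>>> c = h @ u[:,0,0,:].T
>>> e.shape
(3, 5)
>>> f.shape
(5, 5)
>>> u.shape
(5, 3, 3, 31)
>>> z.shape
(3, 3)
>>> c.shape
(17, 5, 5)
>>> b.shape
(7, 31, 5)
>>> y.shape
(5, 3, 3, 5)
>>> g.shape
(5, 31, 5)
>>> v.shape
(5, 3, 3, 3)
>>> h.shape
(17, 5, 31)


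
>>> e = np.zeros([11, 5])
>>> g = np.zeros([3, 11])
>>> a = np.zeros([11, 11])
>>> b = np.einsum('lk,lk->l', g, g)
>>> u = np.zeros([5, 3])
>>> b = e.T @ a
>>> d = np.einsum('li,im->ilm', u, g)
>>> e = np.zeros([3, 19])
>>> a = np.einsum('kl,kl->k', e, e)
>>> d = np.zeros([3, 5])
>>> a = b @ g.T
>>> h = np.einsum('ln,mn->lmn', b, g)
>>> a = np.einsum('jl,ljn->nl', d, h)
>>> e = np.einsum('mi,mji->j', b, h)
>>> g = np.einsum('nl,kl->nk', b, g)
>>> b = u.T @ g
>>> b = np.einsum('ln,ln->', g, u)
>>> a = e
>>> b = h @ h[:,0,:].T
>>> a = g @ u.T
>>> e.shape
(3,)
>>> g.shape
(5, 3)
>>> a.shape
(5, 5)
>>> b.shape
(5, 3, 5)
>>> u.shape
(5, 3)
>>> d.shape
(3, 5)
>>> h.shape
(5, 3, 11)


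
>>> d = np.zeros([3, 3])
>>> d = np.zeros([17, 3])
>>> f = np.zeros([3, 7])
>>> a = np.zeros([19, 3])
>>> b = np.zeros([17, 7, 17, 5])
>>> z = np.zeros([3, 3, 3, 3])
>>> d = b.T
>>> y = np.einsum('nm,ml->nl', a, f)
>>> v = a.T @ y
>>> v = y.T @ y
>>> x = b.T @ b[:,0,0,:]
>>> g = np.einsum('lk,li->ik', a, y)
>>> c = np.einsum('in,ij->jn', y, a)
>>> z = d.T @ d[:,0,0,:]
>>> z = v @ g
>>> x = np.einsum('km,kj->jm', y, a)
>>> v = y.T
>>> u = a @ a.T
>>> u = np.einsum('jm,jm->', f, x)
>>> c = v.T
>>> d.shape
(5, 17, 7, 17)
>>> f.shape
(3, 7)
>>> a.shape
(19, 3)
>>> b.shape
(17, 7, 17, 5)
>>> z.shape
(7, 3)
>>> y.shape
(19, 7)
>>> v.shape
(7, 19)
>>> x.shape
(3, 7)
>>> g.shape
(7, 3)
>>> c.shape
(19, 7)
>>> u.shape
()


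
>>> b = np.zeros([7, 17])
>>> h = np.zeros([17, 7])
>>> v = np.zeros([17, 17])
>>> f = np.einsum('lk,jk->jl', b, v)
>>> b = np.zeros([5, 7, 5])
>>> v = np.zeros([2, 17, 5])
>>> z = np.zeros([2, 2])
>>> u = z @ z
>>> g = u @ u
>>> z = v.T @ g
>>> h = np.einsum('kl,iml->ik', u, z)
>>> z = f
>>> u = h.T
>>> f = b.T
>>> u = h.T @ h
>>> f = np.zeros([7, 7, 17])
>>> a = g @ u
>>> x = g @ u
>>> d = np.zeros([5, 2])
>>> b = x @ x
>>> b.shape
(2, 2)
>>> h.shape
(5, 2)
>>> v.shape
(2, 17, 5)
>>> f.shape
(7, 7, 17)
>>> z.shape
(17, 7)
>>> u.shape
(2, 2)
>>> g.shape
(2, 2)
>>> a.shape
(2, 2)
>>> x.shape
(2, 2)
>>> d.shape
(5, 2)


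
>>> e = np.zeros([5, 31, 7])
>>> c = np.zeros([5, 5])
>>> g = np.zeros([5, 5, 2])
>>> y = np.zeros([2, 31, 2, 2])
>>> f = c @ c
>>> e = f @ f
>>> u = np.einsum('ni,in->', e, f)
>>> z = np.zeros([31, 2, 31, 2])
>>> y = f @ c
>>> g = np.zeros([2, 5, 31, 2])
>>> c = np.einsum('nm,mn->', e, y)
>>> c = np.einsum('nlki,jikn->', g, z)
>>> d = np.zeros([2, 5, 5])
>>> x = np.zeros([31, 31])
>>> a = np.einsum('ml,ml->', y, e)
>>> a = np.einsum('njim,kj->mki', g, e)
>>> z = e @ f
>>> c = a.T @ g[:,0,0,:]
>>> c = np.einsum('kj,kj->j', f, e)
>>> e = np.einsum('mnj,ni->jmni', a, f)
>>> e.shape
(31, 2, 5, 5)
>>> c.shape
(5,)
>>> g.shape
(2, 5, 31, 2)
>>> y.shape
(5, 5)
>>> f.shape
(5, 5)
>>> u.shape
()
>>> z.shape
(5, 5)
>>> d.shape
(2, 5, 5)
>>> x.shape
(31, 31)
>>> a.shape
(2, 5, 31)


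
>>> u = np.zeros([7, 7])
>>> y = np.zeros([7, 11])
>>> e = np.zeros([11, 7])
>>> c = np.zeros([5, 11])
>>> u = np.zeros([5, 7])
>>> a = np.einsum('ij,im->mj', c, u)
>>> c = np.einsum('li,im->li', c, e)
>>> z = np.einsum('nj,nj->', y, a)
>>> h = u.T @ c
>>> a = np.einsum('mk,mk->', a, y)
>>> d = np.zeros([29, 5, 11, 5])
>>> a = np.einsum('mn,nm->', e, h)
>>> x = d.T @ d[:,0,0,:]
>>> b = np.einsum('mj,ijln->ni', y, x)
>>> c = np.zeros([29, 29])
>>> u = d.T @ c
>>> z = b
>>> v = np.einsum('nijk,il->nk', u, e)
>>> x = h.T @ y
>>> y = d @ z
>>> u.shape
(5, 11, 5, 29)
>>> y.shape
(29, 5, 11, 5)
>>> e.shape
(11, 7)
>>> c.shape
(29, 29)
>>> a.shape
()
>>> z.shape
(5, 5)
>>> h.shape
(7, 11)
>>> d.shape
(29, 5, 11, 5)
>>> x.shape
(11, 11)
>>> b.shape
(5, 5)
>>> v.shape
(5, 29)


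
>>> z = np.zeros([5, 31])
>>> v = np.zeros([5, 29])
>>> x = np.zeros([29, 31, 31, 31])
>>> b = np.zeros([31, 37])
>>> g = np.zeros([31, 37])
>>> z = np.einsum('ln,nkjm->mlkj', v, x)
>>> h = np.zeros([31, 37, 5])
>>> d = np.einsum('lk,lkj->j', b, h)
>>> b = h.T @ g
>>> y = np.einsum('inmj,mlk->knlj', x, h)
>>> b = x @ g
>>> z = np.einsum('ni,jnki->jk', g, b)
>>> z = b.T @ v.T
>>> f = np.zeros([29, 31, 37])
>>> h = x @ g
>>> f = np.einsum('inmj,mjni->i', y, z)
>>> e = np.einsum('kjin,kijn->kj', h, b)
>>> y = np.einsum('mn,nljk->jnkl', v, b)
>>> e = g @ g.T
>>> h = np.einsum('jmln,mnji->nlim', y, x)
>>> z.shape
(37, 31, 31, 5)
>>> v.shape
(5, 29)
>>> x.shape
(29, 31, 31, 31)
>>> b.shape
(29, 31, 31, 37)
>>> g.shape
(31, 37)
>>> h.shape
(31, 37, 31, 29)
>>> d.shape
(5,)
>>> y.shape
(31, 29, 37, 31)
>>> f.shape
(5,)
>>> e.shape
(31, 31)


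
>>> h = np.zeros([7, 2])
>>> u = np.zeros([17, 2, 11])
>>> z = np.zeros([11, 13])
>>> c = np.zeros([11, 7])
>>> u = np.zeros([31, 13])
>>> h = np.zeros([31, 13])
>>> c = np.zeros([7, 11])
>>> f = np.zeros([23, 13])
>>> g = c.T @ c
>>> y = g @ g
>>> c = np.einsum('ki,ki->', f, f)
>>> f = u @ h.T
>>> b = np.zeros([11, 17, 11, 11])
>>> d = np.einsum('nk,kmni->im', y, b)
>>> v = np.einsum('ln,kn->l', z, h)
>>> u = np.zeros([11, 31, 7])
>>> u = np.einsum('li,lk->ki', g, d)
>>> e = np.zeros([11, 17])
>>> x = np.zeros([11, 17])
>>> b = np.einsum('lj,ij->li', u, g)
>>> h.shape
(31, 13)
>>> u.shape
(17, 11)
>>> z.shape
(11, 13)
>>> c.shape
()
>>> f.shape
(31, 31)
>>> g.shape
(11, 11)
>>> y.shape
(11, 11)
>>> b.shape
(17, 11)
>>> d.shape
(11, 17)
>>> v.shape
(11,)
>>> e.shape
(11, 17)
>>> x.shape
(11, 17)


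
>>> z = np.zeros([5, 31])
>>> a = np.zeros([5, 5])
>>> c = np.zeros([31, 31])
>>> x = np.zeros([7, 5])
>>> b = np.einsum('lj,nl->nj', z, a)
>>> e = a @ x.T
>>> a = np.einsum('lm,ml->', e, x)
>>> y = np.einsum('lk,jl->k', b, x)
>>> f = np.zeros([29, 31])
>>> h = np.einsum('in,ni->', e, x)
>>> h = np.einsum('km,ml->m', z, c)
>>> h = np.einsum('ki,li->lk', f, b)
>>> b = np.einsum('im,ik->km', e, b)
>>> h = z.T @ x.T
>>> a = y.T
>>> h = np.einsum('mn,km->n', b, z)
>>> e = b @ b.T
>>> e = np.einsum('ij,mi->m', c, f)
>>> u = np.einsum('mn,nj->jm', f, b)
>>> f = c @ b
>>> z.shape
(5, 31)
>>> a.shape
(31,)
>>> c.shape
(31, 31)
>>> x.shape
(7, 5)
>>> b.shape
(31, 7)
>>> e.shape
(29,)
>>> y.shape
(31,)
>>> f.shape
(31, 7)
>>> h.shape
(7,)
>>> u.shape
(7, 29)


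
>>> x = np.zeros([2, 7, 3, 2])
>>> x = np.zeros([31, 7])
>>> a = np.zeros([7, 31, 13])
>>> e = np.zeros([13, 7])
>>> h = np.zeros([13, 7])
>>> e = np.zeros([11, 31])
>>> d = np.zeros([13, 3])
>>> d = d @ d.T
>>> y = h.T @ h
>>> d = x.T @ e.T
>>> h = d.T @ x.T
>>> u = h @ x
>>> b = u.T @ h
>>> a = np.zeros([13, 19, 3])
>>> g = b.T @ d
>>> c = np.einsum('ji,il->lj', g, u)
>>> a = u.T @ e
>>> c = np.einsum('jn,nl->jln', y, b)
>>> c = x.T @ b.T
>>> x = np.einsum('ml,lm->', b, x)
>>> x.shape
()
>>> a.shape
(7, 31)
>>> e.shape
(11, 31)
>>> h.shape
(11, 31)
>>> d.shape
(7, 11)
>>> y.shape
(7, 7)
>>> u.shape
(11, 7)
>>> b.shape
(7, 31)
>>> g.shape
(31, 11)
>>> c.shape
(7, 7)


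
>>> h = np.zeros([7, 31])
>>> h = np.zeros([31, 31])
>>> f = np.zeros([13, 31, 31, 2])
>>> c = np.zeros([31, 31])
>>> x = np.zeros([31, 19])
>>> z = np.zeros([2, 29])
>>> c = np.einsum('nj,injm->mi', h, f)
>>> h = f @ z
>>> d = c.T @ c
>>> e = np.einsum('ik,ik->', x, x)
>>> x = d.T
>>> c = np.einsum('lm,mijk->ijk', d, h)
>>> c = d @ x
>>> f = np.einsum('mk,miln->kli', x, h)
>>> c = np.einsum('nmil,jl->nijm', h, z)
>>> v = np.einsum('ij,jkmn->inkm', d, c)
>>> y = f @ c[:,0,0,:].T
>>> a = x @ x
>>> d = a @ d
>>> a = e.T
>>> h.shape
(13, 31, 31, 29)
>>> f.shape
(13, 31, 31)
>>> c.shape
(13, 31, 2, 31)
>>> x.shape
(13, 13)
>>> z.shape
(2, 29)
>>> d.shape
(13, 13)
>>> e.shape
()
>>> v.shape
(13, 31, 31, 2)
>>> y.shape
(13, 31, 13)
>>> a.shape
()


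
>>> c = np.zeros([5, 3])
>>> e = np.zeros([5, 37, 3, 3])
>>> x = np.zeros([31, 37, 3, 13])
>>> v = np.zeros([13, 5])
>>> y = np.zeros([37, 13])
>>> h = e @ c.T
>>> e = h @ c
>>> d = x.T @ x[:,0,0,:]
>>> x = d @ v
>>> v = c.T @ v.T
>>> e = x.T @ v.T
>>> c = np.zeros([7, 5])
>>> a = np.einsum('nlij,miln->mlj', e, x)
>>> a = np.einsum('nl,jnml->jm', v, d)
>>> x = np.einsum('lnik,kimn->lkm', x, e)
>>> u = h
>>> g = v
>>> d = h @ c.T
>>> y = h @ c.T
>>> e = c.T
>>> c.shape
(7, 5)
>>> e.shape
(5, 7)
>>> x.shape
(13, 5, 3)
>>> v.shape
(3, 13)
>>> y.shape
(5, 37, 3, 7)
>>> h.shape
(5, 37, 3, 5)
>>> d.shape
(5, 37, 3, 7)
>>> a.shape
(13, 37)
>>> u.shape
(5, 37, 3, 5)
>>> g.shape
(3, 13)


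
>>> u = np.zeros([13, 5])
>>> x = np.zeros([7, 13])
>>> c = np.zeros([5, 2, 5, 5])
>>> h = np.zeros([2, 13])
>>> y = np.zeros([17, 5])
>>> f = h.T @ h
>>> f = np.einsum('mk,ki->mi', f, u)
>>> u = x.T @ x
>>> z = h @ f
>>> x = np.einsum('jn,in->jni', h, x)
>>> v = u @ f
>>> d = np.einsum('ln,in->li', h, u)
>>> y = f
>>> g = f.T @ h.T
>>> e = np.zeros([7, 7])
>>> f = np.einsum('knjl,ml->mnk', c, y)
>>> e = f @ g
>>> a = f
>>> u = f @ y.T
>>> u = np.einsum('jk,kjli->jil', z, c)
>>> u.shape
(2, 5, 5)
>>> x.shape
(2, 13, 7)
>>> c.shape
(5, 2, 5, 5)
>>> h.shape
(2, 13)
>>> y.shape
(13, 5)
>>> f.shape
(13, 2, 5)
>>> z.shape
(2, 5)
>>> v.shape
(13, 5)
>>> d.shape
(2, 13)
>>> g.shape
(5, 2)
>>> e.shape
(13, 2, 2)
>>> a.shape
(13, 2, 5)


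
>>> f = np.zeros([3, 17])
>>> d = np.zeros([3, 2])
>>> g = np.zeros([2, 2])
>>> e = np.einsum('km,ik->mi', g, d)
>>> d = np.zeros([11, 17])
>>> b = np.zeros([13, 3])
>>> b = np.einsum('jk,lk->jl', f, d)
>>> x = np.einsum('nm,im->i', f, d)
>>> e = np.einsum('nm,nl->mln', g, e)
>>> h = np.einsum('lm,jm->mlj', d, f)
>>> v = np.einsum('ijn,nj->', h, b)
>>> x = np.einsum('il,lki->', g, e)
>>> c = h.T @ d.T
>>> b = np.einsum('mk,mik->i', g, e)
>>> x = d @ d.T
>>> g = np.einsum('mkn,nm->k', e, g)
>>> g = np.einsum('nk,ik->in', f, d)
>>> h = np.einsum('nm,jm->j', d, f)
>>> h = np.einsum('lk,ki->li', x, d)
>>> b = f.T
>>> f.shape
(3, 17)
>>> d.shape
(11, 17)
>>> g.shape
(11, 3)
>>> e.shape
(2, 3, 2)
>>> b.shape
(17, 3)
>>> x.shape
(11, 11)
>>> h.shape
(11, 17)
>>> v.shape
()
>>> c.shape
(3, 11, 11)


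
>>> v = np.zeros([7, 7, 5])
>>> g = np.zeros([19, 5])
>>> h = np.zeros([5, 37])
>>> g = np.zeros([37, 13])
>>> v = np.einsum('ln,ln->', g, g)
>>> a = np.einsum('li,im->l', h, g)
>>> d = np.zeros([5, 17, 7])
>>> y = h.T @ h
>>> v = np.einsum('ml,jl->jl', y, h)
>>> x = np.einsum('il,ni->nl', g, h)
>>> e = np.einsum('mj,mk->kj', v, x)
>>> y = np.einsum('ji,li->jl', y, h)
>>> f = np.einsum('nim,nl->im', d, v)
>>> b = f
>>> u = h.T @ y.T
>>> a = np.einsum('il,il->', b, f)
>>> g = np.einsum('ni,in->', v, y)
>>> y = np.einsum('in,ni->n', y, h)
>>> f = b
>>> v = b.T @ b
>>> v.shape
(7, 7)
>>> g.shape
()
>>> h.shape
(5, 37)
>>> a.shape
()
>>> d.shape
(5, 17, 7)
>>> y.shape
(5,)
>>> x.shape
(5, 13)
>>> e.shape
(13, 37)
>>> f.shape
(17, 7)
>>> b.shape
(17, 7)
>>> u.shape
(37, 37)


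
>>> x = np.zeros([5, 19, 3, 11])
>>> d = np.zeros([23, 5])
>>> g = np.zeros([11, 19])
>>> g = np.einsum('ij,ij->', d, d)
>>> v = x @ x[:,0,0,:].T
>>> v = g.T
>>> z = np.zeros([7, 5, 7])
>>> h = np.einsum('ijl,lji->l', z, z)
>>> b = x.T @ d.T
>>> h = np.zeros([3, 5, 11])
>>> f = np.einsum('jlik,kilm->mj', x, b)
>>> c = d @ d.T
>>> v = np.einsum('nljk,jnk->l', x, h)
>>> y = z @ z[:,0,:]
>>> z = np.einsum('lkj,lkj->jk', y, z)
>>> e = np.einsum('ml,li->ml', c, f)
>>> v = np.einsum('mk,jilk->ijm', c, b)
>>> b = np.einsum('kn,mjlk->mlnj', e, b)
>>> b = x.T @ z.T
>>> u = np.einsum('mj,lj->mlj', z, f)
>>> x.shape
(5, 19, 3, 11)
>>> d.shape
(23, 5)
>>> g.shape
()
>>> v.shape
(3, 11, 23)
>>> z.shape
(7, 5)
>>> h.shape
(3, 5, 11)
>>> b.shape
(11, 3, 19, 7)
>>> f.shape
(23, 5)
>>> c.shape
(23, 23)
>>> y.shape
(7, 5, 7)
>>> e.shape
(23, 23)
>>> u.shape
(7, 23, 5)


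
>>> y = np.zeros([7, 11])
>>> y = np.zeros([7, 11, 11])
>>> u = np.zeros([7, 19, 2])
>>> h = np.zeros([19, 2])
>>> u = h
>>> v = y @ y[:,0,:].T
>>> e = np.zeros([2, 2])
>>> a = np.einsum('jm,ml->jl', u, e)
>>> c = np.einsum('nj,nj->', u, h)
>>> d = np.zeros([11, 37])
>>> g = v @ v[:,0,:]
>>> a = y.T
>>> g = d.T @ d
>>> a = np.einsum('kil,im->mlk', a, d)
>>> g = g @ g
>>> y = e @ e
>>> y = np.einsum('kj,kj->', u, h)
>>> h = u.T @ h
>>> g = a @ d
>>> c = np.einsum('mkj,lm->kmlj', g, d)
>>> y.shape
()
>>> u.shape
(19, 2)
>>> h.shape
(2, 2)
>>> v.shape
(7, 11, 7)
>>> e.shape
(2, 2)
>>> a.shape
(37, 7, 11)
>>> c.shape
(7, 37, 11, 37)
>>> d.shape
(11, 37)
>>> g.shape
(37, 7, 37)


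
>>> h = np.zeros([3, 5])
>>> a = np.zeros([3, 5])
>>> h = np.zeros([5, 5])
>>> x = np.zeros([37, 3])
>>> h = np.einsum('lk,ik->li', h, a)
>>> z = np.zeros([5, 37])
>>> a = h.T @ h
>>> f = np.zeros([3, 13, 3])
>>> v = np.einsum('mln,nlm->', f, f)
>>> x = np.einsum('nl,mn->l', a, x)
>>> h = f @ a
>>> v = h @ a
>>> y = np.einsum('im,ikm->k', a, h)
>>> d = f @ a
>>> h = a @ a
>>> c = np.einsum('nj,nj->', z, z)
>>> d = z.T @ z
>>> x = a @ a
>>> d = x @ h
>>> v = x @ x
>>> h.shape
(3, 3)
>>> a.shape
(3, 3)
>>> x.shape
(3, 3)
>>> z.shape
(5, 37)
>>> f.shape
(3, 13, 3)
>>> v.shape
(3, 3)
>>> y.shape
(13,)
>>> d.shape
(3, 3)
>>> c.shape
()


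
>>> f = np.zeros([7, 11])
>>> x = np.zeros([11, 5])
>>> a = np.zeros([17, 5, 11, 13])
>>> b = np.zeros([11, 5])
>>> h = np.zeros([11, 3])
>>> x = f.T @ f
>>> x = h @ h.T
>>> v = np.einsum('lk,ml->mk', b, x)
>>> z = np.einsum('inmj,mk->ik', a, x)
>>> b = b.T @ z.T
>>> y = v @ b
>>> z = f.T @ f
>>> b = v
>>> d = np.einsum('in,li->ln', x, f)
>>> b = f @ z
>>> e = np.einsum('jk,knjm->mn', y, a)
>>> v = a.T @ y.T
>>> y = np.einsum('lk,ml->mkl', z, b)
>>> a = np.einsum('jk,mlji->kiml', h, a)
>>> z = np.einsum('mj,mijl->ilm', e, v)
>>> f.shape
(7, 11)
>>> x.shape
(11, 11)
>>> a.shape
(3, 13, 17, 5)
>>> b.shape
(7, 11)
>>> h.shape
(11, 3)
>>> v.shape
(13, 11, 5, 11)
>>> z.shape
(11, 11, 13)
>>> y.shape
(7, 11, 11)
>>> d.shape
(7, 11)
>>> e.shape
(13, 5)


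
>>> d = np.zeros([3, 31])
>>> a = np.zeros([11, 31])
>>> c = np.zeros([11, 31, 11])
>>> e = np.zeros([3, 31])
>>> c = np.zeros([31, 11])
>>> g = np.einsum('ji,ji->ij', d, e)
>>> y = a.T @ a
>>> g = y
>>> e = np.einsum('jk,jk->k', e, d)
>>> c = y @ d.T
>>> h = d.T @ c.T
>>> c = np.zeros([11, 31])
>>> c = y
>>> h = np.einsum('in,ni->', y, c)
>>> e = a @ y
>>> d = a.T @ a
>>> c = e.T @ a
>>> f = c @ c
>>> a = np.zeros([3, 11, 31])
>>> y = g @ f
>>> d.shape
(31, 31)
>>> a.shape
(3, 11, 31)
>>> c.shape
(31, 31)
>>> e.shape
(11, 31)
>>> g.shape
(31, 31)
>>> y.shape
(31, 31)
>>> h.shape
()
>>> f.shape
(31, 31)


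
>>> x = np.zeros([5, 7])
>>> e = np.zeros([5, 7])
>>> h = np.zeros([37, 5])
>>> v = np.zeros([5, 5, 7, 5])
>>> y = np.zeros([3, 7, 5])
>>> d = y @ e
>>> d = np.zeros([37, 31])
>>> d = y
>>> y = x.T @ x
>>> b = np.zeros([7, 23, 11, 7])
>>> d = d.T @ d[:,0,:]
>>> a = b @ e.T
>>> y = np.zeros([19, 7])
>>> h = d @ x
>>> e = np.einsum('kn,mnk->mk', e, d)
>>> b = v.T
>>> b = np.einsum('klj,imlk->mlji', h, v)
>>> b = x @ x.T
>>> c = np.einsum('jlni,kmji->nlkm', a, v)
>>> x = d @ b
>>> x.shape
(5, 7, 5)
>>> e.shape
(5, 5)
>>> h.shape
(5, 7, 7)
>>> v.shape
(5, 5, 7, 5)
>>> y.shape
(19, 7)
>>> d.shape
(5, 7, 5)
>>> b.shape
(5, 5)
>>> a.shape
(7, 23, 11, 5)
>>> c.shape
(11, 23, 5, 5)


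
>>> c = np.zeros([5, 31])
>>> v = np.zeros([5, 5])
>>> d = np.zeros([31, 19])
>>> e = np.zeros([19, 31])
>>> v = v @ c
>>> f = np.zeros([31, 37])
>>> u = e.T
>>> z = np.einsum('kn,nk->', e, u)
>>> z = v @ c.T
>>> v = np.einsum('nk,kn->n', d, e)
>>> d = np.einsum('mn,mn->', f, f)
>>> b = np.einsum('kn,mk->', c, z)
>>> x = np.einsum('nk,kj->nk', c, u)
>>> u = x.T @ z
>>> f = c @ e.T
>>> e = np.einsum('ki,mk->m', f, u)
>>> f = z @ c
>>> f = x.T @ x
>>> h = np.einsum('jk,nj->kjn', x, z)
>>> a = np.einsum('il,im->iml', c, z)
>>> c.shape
(5, 31)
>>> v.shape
(31,)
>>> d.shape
()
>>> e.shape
(31,)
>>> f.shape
(31, 31)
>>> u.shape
(31, 5)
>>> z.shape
(5, 5)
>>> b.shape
()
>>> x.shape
(5, 31)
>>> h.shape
(31, 5, 5)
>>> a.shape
(5, 5, 31)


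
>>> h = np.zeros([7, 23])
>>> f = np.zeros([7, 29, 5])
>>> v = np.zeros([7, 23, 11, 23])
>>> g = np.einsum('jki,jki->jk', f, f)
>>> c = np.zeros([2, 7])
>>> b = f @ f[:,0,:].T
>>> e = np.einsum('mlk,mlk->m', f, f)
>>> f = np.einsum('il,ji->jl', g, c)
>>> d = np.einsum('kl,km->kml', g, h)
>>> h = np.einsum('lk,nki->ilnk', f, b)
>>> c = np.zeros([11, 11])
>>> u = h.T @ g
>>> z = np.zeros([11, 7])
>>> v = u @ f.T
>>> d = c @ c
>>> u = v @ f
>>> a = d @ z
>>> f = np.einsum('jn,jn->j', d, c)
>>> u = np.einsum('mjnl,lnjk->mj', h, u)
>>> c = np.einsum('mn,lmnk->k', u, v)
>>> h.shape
(7, 2, 7, 29)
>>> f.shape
(11,)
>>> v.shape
(29, 7, 2, 2)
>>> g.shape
(7, 29)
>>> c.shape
(2,)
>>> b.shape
(7, 29, 7)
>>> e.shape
(7,)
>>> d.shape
(11, 11)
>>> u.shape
(7, 2)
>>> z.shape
(11, 7)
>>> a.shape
(11, 7)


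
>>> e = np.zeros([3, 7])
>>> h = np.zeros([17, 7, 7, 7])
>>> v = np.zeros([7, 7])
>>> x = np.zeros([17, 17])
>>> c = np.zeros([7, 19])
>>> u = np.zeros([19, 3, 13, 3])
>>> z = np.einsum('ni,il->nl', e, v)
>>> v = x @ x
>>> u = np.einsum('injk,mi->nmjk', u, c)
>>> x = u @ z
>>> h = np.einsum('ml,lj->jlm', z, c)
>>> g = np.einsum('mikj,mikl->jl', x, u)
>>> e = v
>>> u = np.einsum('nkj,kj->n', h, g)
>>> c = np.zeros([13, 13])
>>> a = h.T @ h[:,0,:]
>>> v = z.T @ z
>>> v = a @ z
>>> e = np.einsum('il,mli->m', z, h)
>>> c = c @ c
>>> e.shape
(19,)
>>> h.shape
(19, 7, 3)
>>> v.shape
(3, 7, 7)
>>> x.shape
(3, 7, 13, 7)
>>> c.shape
(13, 13)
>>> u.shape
(19,)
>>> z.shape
(3, 7)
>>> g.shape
(7, 3)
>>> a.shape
(3, 7, 3)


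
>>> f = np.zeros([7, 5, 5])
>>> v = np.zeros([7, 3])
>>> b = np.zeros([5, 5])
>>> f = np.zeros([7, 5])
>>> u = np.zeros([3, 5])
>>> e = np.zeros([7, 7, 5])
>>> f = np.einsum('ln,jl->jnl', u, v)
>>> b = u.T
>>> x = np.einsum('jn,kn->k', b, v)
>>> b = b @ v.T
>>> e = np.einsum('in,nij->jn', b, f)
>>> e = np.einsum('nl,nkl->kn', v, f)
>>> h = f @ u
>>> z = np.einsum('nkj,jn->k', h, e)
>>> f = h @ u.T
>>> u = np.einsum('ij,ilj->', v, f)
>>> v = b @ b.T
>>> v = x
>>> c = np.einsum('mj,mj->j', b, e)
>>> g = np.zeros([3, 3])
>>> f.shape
(7, 5, 3)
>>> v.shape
(7,)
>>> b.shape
(5, 7)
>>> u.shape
()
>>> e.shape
(5, 7)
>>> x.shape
(7,)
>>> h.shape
(7, 5, 5)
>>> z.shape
(5,)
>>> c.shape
(7,)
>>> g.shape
(3, 3)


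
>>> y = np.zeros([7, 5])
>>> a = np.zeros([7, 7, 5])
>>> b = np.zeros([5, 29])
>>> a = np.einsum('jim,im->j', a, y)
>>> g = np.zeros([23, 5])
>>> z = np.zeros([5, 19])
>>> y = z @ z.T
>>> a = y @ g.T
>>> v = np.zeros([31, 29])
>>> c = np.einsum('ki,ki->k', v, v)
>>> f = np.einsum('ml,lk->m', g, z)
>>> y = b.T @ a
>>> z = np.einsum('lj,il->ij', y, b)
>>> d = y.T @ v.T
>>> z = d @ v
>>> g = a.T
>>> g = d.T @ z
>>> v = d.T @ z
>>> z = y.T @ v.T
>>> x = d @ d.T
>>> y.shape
(29, 23)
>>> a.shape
(5, 23)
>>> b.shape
(5, 29)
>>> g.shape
(31, 29)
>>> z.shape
(23, 31)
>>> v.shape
(31, 29)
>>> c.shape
(31,)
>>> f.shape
(23,)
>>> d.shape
(23, 31)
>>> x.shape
(23, 23)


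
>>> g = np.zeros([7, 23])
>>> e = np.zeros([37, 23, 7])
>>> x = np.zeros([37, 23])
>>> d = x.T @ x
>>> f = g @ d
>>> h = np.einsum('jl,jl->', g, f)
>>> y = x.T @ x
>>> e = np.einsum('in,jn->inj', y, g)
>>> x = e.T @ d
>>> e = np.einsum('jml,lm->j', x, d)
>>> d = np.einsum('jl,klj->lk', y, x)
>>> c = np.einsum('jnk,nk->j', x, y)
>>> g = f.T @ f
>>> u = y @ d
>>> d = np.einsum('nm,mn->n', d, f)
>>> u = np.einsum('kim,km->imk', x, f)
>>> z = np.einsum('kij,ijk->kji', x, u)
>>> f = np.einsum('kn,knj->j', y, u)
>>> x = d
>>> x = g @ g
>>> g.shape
(23, 23)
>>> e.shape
(7,)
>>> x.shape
(23, 23)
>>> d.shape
(23,)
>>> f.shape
(7,)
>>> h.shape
()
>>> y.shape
(23, 23)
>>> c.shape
(7,)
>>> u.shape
(23, 23, 7)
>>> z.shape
(7, 23, 23)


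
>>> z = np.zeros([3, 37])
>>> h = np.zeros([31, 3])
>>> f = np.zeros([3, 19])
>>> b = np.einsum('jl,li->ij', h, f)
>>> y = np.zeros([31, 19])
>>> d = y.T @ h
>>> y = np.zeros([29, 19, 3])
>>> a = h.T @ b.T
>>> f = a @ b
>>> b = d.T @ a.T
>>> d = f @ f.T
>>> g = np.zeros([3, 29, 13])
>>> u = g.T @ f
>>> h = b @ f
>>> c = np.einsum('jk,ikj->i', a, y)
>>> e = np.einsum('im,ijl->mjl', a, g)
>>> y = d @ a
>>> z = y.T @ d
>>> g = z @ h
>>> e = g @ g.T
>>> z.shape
(19, 3)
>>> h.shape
(3, 31)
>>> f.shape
(3, 31)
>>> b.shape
(3, 3)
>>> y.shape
(3, 19)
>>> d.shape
(3, 3)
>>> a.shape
(3, 19)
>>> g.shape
(19, 31)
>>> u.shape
(13, 29, 31)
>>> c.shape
(29,)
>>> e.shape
(19, 19)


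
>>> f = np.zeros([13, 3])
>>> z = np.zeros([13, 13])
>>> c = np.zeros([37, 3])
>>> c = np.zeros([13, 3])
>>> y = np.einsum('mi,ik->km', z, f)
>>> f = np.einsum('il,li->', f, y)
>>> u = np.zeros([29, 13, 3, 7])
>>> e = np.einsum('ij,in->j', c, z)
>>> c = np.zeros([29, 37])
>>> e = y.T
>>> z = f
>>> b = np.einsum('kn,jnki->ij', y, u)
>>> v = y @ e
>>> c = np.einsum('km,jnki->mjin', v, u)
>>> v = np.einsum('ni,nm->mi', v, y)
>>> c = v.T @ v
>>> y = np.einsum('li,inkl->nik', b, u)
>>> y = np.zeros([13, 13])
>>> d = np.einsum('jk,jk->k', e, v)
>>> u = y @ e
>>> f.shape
()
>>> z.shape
()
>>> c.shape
(3, 3)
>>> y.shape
(13, 13)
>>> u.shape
(13, 3)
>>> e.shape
(13, 3)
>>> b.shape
(7, 29)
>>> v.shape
(13, 3)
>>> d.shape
(3,)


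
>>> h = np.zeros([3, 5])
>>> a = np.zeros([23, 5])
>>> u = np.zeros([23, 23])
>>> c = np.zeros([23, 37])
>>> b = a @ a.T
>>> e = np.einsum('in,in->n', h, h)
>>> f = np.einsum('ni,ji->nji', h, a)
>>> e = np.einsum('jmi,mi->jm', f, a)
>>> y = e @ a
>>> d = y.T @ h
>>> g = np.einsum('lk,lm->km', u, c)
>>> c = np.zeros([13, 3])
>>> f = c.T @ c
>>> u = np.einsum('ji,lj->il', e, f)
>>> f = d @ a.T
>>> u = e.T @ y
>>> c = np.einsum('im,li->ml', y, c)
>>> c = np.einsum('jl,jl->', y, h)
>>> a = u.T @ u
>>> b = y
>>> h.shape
(3, 5)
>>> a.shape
(5, 5)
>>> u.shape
(23, 5)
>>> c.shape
()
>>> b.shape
(3, 5)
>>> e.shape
(3, 23)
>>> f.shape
(5, 23)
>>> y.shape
(3, 5)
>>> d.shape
(5, 5)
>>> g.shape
(23, 37)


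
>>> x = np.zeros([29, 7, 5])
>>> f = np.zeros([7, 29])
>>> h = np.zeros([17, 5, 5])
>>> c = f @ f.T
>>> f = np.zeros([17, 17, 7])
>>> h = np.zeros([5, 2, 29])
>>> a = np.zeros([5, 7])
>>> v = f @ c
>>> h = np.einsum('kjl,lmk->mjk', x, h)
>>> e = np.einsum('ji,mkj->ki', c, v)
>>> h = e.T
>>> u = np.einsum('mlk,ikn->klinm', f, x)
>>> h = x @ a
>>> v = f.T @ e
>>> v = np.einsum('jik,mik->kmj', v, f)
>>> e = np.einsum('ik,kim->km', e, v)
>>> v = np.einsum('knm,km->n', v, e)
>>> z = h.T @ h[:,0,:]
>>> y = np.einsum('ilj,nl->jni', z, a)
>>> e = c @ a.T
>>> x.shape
(29, 7, 5)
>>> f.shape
(17, 17, 7)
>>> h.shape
(29, 7, 7)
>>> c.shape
(7, 7)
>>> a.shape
(5, 7)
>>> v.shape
(17,)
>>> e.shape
(7, 5)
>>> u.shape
(7, 17, 29, 5, 17)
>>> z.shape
(7, 7, 7)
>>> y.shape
(7, 5, 7)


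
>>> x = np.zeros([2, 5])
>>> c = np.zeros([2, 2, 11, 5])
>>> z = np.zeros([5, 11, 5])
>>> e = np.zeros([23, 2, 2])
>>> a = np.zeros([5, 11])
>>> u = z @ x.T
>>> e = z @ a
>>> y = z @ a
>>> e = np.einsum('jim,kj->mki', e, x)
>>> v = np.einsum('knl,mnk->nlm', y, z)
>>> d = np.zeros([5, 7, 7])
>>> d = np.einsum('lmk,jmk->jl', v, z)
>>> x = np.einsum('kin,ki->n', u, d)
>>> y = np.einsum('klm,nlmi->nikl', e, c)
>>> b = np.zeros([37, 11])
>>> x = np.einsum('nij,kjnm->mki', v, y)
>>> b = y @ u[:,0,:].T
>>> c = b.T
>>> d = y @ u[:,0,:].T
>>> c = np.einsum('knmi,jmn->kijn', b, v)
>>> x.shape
(2, 2, 11)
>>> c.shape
(2, 5, 11, 5)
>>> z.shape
(5, 11, 5)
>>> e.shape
(11, 2, 11)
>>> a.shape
(5, 11)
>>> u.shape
(5, 11, 2)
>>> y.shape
(2, 5, 11, 2)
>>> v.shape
(11, 11, 5)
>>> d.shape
(2, 5, 11, 5)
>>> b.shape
(2, 5, 11, 5)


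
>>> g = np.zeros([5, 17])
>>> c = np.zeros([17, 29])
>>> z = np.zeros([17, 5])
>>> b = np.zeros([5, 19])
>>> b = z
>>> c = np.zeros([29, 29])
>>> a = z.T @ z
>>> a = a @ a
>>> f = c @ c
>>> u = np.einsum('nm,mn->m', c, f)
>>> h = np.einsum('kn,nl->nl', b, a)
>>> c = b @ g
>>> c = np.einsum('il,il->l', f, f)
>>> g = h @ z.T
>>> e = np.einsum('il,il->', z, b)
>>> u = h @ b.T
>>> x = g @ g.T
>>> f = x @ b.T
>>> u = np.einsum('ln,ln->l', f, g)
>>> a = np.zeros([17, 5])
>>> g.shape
(5, 17)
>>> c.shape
(29,)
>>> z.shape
(17, 5)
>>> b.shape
(17, 5)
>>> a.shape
(17, 5)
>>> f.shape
(5, 17)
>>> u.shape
(5,)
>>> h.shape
(5, 5)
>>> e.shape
()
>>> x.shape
(5, 5)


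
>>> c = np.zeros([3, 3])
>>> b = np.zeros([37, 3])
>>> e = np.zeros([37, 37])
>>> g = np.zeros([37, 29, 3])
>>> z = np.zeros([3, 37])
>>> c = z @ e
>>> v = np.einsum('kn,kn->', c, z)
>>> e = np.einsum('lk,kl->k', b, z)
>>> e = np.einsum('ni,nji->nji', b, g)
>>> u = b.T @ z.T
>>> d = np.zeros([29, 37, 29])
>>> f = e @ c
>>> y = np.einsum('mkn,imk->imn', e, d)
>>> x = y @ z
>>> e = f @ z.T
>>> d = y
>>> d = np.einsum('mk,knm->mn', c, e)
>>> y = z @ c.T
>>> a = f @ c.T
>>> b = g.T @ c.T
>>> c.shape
(3, 37)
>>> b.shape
(3, 29, 3)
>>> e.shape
(37, 29, 3)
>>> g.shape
(37, 29, 3)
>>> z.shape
(3, 37)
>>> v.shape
()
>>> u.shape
(3, 3)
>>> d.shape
(3, 29)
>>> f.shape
(37, 29, 37)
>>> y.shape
(3, 3)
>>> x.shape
(29, 37, 37)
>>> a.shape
(37, 29, 3)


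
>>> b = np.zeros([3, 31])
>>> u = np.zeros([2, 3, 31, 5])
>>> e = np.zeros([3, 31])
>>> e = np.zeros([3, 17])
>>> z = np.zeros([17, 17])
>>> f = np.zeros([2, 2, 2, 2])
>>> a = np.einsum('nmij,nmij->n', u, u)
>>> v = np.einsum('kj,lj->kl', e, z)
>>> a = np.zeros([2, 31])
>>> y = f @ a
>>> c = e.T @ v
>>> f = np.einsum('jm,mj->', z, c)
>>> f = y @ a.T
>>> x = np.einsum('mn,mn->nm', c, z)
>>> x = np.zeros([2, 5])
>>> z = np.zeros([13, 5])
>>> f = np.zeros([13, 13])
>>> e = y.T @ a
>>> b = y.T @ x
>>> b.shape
(31, 2, 2, 5)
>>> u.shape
(2, 3, 31, 5)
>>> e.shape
(31, 2, 2, 31)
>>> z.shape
(13, 5)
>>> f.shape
(13, 13)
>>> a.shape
(2, 31)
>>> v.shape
(3, 17)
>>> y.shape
(2, 2, 2, 31)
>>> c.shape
(17, 17)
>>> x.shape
(2, 5)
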